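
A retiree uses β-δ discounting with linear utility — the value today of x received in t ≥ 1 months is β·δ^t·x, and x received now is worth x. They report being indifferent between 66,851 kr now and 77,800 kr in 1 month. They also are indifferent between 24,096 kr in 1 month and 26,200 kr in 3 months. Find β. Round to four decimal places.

The second indifference involves only future payoffs, so β cancels: β·δ^1·24096 = β·δ^3·26200, giving δ^2 = 24096/26200 = 0.91969, so δ = 0.95901.
Substituting δ into 66851 = β·δ·77800: β = 66851/(74610.754) ≈ 0.8960.

β ≈ 0.8960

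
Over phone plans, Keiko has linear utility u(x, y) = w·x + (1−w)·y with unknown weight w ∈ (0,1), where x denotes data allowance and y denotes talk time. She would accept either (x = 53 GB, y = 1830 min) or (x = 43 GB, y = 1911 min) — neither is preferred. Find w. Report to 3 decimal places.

w = 0.890

Indifference: w·53 + (1−w)·1830 = w·43 + (1−w)·1911.
w·(53−43) = (1−w)·(1911−1830), i.e. w·10 = (1−w)·81.
So w/(1−w) = 81/10 = 8.1000, giving w = 81/(10+81) = 0.890.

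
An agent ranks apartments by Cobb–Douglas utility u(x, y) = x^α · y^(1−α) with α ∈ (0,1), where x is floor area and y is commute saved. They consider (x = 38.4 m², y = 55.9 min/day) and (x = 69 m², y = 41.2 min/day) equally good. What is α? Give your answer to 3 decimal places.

Indifference: 38.4^α · 55.9^(1−α) = 69^α · 41.2^(1−α).
Rearrange to (38.4/69)^α = (41.2/55.9)^(1−α) and take logs: α·-0.586049 = (1−α)·-0.305126.
Thus α·(-0.891175) = -0.305126, so α = -0.305126/-0.891175 ≈ 0.342.

α ≈ 0.342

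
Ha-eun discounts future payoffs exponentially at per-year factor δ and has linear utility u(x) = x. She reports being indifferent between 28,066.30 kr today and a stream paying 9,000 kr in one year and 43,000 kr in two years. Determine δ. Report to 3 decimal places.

Present value of the stream is 9000·δ + 43000·δ². Indifference gives 9000δ + 43000δ² = 28066.30.
Rearranged: 43000δ² + 9000δ − 28066.30 = 0.
δ = (−9000 + √(9000² + 4·43000·28066.30)) / (2·43000) = (−9000 + √4908403600.00) / 86000 ≈ 0.710.

δ ≈ 0.710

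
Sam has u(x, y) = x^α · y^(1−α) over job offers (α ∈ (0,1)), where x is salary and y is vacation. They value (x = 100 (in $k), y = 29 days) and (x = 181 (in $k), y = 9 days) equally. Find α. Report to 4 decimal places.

Indifference: 100^α · 29^(1−α) = 181^α · 9^(1−α).
(100/181)^α = (9/29)^(1−α); take logs: α·ln(100/181) = (1−α)·ln(9/29), i.e. α·-0.5933268 = (1−α)·-1.1700713.
So α/(1−α) = (-1.1700713)/(-0.5933268) = 1.9720520, and α = 1.9720520/2.9720520 ≈ 0.6635.

α ≈ 0.6635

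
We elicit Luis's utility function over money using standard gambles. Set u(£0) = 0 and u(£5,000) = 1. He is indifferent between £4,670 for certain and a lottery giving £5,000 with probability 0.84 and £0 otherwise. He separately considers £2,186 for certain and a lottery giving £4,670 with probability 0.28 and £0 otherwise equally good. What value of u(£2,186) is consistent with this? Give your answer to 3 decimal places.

0.235

From the first indifference, u(£4,670) = 0.84·u(£5,000) + 0.16·u(£0) = 0.84·1 + 0.16·0 = 0.84.
Then u(£2,186) = 0.28·u(£4,670) + 0.72·u(£0) = 0.28·0.84 + 0.72·0.00 = 0.2352.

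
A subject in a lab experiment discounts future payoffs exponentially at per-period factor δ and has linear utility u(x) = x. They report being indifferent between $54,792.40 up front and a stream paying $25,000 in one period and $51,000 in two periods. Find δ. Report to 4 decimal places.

The stream is worth 25000δ + 51000δ² today, so 25000δ + 51000δ² = 54792.40.
So 51000δ² + 25000δ − 54792.40 = 0.
δ = (−25000 + √(25000² + 4·51000·54792.40)) / (2·51000) = (−25000 + √11802649600.00) / 102000 ≈ 0.8200.

δ ≈ 0.8200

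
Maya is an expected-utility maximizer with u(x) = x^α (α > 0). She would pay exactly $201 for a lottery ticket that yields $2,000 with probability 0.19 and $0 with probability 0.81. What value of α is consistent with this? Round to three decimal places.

The lottery's expected utility is 0.19·u(2000) + 0.81·u(0) = 0.19·2000^α (since u(0) = 0 for α > 0).
Indifference: 201^α = 0.19·2000^α, so (201/2000)^α = 0.19.
Take logs: α = ln 0.19 / ln(201/2000) ≈ 0.72281.

α ≈ 0.723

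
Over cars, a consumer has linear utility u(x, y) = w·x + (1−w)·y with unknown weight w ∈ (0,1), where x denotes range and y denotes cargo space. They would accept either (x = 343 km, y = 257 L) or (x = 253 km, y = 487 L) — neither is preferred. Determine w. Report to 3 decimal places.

w = 0.719

Equating utilities: w·343 + (1−w)·257 = w·253 + (1−w)·487.
Rearranging, 90·w − 230·(1−w) = 0.
The marginal rate of substitution is 230/90, so w = 230/(90+230) = 0.719.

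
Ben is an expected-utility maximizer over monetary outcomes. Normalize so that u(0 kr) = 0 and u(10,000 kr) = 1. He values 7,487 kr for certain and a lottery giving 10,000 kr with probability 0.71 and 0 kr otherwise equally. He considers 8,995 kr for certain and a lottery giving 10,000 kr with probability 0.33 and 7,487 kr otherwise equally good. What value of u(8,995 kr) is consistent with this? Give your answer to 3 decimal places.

The first gamble pins u(7,487 kr): it must equal 0.71·1 + 0.29·0 = 0.71.
Then u(8,995 kr) = 0.33·u(10,000 kr) + 0.67·u(7,487 kr) = 0.33·1.00 + 0.67·0.71 = 0.8057.

0.806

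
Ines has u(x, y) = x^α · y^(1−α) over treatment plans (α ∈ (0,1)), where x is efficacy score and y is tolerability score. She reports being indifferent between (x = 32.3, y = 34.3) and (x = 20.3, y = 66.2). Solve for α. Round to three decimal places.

Set the two utilities equal: 32.3^α·34.3^(1−α) = 20.3^α·66.2^(1−α).
Rearrange to (32.3/20.3)^α = (66.2/34.3)^(1−α) and take logs: α·0.464446 = (1−α)·0.657535.
So α/(1−α) = (0.657535)/(0.464446) = 1.415740, and α = 1.415740/2.415740 ≈ 0.586.

α ≈ 0.586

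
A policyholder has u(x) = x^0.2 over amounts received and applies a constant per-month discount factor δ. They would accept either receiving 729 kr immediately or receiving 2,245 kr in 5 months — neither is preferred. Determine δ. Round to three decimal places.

δ ≈ 0.956

Equating discounted utilities: u(729) = δ^5·u(2245) ⇒ δ^5 = u(729)/u(2245).
With u(x) = x^0.2: δ^5 = 729^0.2/2245^0.2 = (729/2245)^0.2 = 0.79855.
So δ = 0.79855^(1/5) ≈ 0.956.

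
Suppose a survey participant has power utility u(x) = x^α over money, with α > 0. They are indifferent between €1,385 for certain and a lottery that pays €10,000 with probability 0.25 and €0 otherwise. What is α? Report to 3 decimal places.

α ≈ 0.701

The lottery's expected utility is 0.25·u(10000) + 0.75·u(0) = 0.25·10000^α (since u(0) = 0 for α > 0).
Equating: 1385^α = 0.25·10000^α, i.e. 0.1385^α = 0.25.
α = ln(0.25) / ln(1385/10000) = -1.386294/-1.976885 ≈ 0.701.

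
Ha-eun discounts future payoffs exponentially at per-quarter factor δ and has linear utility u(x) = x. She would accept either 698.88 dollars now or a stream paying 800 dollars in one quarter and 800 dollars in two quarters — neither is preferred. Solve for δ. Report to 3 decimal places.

δ ≈ 0.560

Present value of the stream is 800·δ + 800·δ². Indifference gives 800δ + 800δ² = 698.88.
Rearranged: 800δ² + 800δ − 698.88 = 0.
By the quadratic formula (taking the positive root), δ = (−800 + √2876416.00) / 1600 ≈ 0.560.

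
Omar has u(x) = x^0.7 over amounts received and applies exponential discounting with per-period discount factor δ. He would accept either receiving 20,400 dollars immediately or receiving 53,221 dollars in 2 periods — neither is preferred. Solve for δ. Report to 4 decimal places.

δ ≈ 0.7149

Indifference means u(20400) = δ^2 · u(53221), so δ^2 = u(20400)/u(53221).
With u(x) = x^0.7: δ^2 = 20400^0.7/53221^0.7 = (20400/53221)^0.7 = 0.51107.
Taking the square root: δ = 0.51107^(1/2) ≈ 0.7149.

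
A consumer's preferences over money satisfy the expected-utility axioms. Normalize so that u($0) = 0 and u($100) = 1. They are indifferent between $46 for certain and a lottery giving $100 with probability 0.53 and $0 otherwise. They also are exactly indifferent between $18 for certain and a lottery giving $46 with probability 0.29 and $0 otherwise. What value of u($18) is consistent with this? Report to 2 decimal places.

0.15

The first gamble pins u($46): it must equal 0.53·1 + 0.47·0 = 0.53.
Then u($18) = 0.29·u($46) + 0.71·u($0) = 0.29·0.53 + 0.71·0.00 = 0.1537.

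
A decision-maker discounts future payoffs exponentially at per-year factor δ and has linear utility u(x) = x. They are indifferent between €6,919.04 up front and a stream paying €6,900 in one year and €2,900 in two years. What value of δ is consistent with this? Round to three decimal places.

δ ≈ 0.760

The stream is worth 6900δ + 2900δ² today, so 6900δ + 2900δ² = 6919.04.
So 2900δ² + 6900δ − 6919.04 = 0.
The positive root is δ = [−6900 + √(6900² + 4·2900·6919.04)] / (2·2900) = (−6900 + 11308.000)/5800 ≈ 0.760.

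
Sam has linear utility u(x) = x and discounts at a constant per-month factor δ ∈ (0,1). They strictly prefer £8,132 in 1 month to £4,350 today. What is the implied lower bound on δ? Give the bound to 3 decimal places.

Under u(x) = x this choice says 4350 < δ·8132.
So δ > 4350/8132 = 0.53492.

δ > 0.535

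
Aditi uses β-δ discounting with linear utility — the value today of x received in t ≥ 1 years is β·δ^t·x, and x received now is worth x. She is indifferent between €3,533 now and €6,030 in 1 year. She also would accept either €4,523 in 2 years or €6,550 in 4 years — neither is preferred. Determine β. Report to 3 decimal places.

β ≈ 0.705

From the later pair, β·δ^2·4523 = β·δ^4·6550; dividing through, δ^2 = 4523/6550 = 0.69053, so δ = 0.83098.
The first indifference: 3533 = β·δ·6030, so β = 3533/(δ·6030) = 3533/(0.83098·6030) ≈ 0.705.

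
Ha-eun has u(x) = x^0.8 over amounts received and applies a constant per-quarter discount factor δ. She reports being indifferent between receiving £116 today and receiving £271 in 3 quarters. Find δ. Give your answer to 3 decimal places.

Indifference means u(116) = δ^3 · u(271), so δ^3 = u(116)/u(271).
With u(x) = x^0.8: δ^3 = 116^0.8/271^0.8 = (116/271)^0.8 = 0.50721.
Hence δ = (0.50721)^(1/3) = 0.79750.

δ ≈ 0.797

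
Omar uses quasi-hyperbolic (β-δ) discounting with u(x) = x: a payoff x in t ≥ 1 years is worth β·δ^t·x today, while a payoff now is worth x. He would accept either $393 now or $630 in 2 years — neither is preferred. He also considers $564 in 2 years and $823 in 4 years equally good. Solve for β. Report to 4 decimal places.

From the later pair, β·δ^2·564 = β·δ^4·823; dividing through, δ^2 = 564/823 = 0.68530, so δ = 0.82783.
Substituting δ into 393 = β·δ^2·630: β = 393/(431.738) ≈ 0.9103.

β ≈ 0.9103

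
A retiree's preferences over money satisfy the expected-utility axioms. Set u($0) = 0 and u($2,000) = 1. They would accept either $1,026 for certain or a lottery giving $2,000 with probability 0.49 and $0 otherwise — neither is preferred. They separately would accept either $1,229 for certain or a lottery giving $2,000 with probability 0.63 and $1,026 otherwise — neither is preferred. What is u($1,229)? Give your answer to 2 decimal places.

0.81

First, u($1,026) = 0.49·u($2,000) + 0.51·u($0) = 0.49.
Then u($1,229) = 0.63·u($2,000) + 0.37·u($1,026) = 0.63·1.00 + 0.37·0.49 = 0.8113.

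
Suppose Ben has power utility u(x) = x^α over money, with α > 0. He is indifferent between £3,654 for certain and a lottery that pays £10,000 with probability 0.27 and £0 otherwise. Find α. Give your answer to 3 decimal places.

EU(lottery) = 0.27·10000^α + 0.73·0 = 0.27·10000^α.
Setting u(3654) equal to that: 3654^α = 0.27·10000^α ⇒ (3654/10000)^α = 0.27.
α = ln(0.27) / ln(3654/10000) = -1.309333/-1.006763 ≈ 1.301.

α ≈ 1.301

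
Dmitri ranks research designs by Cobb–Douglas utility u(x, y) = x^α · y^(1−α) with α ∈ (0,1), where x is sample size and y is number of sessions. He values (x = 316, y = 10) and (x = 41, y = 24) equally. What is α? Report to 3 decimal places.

α ≈ 0.300

Set the two utilities equal: 316^α·10^(1−α) = 41^α·24^(1−α).
Taking logs: α·ln 316 + (1−α)·ln 10 = α·ln 41 + (1−α)·ln 24, i.e. α·2.042170 = (1−α)·0.875469.
With A = 2.042170 and B = 0.875469: α·A = (1−α)·B, so α = B/(A+B) = 0.875469/2.917639 ≈ 0.300.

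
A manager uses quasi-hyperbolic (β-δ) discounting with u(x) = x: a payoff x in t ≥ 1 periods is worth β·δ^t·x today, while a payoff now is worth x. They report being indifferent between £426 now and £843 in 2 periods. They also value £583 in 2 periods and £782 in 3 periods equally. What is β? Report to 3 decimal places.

β ≈ 0.909

Both payoffs in the second observation are in the future, so β drops out: δ^2·583 = δ^3·782 ⇒ δ = 583/782 = 0.74552.
Substituting δ into 426 = β·δ^2·843: β = 426/(468.545) ≈ 0.909.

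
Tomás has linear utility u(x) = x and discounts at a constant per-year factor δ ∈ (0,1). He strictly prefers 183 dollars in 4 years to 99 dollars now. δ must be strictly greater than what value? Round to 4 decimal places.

Under u(x) = x this choice says 99 < δ^4·183.
So δ^4 > 99/183 = 0.54098; taking the 4th root of both positive sides preserves the inequality.
δ > 0.54098^(1/4) = 0.8576.

δ > 0.8576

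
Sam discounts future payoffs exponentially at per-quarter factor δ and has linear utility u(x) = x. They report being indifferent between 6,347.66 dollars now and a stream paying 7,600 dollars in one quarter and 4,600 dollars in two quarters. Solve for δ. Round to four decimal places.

δ ≈ 0.6100

Equating present values: 6347.66 = 7600δ + 4600δ².
That is, 4600δ² + 7600δ − 6347.66 = 0, a quadratic in δ.
δ = (−7600 + √(7600² + 4·4600·6347.66)) / (2·4600) = (−7600 + √174556944.00) / 9200 ≈ 0.6100.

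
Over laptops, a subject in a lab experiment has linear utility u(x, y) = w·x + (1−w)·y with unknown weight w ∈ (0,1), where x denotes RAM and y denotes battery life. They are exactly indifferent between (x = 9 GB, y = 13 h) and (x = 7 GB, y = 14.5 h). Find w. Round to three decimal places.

Equating utilities: w·9 + (1−w)·13 = w·7 + (1−w)·14.5.
w·(9−7) = (1−w)·(14.5−13), i.e. w·2 = (1−w)·1.5.
Hence w = 1.5/(2+1.5) = 1.5/3.5 = 0.429.

w = 0.429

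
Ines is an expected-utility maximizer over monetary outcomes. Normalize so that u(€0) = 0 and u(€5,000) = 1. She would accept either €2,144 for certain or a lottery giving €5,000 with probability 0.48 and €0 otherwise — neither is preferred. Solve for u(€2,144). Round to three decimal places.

By the standard-gamble method, u(€2,144) is just the indifference probability on the best outcome: 0.48.

0.480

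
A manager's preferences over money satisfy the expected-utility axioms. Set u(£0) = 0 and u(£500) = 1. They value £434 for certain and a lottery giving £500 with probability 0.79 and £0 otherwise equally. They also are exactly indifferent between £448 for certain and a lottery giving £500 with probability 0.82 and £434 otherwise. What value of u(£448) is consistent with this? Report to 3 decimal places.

The first gamble pins u(£434): it must equal 0.79·1 + 0.21·0 = 0.79.
Chaining: u(£448) = 0.82·1.00 + 0.18·0.79 = 0.9622.

0.962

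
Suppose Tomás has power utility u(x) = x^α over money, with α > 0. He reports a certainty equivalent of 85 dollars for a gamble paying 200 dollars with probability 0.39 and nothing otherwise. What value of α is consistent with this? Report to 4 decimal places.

EU(lottery) = 0.39·200^α + 0.61·0 = 0.39·200^α.
Indifference: 85^α = 0.39·200^α, so (85/200)^α = 0.39.
Take logs: α = ln 0.39 / ln(85/200) ≈ 1.100439.

α ≈ 1.1004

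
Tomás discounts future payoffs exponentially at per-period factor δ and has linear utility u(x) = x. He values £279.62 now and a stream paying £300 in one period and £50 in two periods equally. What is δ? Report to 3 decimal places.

δ ≈ 0.820

The stream is worth 300δ + 50δ² today, so 300δ + 50δ² = 279.62.
That is, 50δ² + 300δ − 279.62 = 0, a quadratic in δ.
By the quadratic formula (taking the positive root), δ = (−300 + √145924.00) / 100 ≈ 0.820.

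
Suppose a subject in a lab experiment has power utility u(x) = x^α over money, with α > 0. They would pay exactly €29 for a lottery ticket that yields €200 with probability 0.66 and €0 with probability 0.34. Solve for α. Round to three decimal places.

The lottery's expected utility is 0.66·u(200) + 0.34·u(0) = 0.66·200^α (since u(0) = 0 for α > 0).
Indifference: 29^α = 0.66·200^α, so (29/200)^α = 0.66.
Take logs: α = ln 0.66 / ln(29/200) ≈ 0.21518.

α ≈ 0.215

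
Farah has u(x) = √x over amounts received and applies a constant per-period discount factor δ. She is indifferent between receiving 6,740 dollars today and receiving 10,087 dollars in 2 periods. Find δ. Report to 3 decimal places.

δ ≈ 0.904

Indifference means u(6740) = δ^2 · u(10087), so δ^2 = u(6740)/u(10087).
Since u(x) = √x, δ^2 = √(6740/10087) = 0.81743.
Taking the square root: δ = 0.81743^(1/2) ≈ 0.904.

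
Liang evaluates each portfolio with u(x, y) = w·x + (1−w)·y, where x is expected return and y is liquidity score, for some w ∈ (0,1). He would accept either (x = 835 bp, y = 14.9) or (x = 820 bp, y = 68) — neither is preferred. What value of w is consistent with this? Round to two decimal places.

w = 0.78

Equating utilities: w·835 + (1−w)·14.9 = w·820 + (1−w)·68.
w·(835−820) = (1−w)·(68−14.9), i.e. w·15 = (1−w)·53.1.
The marginal rate of substitution is 53.1/15, so w = 53.1/(15+53.1) = 0.78.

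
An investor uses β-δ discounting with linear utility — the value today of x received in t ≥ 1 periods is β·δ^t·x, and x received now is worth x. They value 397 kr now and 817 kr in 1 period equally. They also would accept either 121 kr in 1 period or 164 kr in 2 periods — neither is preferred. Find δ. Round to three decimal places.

δ ≈ 0.738

Both payoffs in the second observation are in the future, so β drops out: δ^1·121 = δ^2·164 ⇒ δ = 121/164 = 0.73780.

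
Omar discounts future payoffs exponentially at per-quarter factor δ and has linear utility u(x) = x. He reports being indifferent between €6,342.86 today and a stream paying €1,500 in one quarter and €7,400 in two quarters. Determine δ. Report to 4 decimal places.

δ ≈ 0.8300

The stream is worth 1500δ + 7400δ² today, so 1500δ + 7400δ² = 6342.86.
Rearranged: 7400δ² + 1500δ − 6342.86 = 0.
δ = (−1500 + √(1500² + 4·7400·6342.86)) / (2·7400) = (−1500 + √189998656.00) / 14800 ≈ 0.8300.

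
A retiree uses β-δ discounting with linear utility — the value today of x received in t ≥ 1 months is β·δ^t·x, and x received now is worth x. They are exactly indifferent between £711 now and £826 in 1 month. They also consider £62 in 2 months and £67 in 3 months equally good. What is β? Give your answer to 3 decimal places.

Both payoffs in the second observation are in the future, so β drops out: δ^2·62 = δ^3·67 ⇒ δ = 62/67 = 0.92537.
The first indifference: 711 = β·δ·826, so β = 711/(δ·826) = 711/(0.92537·826) ≈ 0.930.

β ≈ 0.930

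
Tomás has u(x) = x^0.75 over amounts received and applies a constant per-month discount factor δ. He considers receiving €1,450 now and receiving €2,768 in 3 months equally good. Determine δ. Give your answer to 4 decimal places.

Equating discounted utilities: u(1450) = δ^3·u(2768) ⇒ δ^3 = u(1450)/u(2768).
Since u(x) = x^0.75, δ^3 = (1450/2768)^0.75 = 0.52384^0.75 = 0.61575.
Taking the cube root: δ = 0.61575^(1/3) ≈ 0.8507.

δ ≈ 0.8507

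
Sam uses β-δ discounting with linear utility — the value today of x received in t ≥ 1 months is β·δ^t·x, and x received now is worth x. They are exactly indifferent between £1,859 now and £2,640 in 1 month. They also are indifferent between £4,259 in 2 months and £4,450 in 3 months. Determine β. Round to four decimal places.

From the later pair, β·δ^2·4259 = β·δ^3·4450; dividing through, δ = 4259/4450 = 0.95708.
Now use the now-vs-future pair: 1859 = β·δ·2640 gives β = 1859/(0.95708·2640) ≈ 0.7357.

β ≈ 0.7357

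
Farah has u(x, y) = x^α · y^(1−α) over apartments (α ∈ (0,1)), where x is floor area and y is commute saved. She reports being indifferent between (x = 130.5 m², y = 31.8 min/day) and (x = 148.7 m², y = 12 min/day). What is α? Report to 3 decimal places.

α ≈ 0.882

Set the two utilities equal: 130.5^α·31.8^(1−α) = 148.7^α·12^(1−α).
(130.5/148.7)^α = (12/31.8)^(1−α); take logs: α·ln(130.5/148.7) = (1−α)·ln(12/31.8), i.e. α·-0.130558 = (1−α)·-0.974560.
Thus α·(-1.105118) = -0.974560, so α = -0.974560/-1.105118 ≈ 0.882.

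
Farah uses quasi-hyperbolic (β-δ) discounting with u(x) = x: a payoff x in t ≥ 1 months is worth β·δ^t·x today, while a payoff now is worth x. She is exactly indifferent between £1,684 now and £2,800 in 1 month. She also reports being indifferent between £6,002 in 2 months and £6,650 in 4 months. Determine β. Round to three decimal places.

β ≈ 0.633

From the later pair, β·δ^2·6002 = β·δ^4·6650; dividing through, δ^2 = 6002/6650 = 0.90256, so δ = 0.95003.
Now use the now-vs-future pair: 1684 = β·δ·2800 gives β = 1684/(0.95003·2800) ≈ 0.633.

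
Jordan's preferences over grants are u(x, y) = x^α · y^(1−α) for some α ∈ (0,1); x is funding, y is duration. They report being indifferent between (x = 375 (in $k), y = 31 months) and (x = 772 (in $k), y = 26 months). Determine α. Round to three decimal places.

Set the two utilities equal: 375^α·31^(1−α) = 772^α·26^(1−α).
Taking logs: α·ln 375 + (1−α)·ln 31 = α·ln 772 + (1−α)·ln 26, i.e. α·-0.722059 = (1−α)·-0.175891.
With A = -0.722059 and B = -0.175891: α·A = (1−α)·B, so α = B/(A+B) = -0.175891/-0.897950 ≈ 0.196.

α ≈ 0.196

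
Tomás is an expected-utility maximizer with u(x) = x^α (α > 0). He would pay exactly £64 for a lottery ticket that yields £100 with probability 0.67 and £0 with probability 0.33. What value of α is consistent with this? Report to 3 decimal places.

α ≈ 0.897

The lottery's expected utility is 0.67·u(100) + 0.33·u(0) = 0.67·100^α (since u(0) = 0 for α > 0).
Indifference: 64^α = 0.67·100^α, so (64/100)^α = 0.67.
Take logs: α = ln 0.67 / ln(64/100) ≈ 0.89735.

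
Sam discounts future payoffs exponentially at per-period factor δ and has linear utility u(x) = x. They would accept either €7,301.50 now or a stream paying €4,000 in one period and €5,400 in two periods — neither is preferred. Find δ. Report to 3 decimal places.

δ ≈ 0.850

Equating present values: 7301.50 = 4000δ + 5400δ².
Rearranged: 5400δ² + 4000δ − 7301.50 = 0.
The positive root is δ = [−4000 + √(4000² + 4·5400·7301.50)] / (2·5400) = (−4000 + 13180.000)/10800 ≈ 0.850.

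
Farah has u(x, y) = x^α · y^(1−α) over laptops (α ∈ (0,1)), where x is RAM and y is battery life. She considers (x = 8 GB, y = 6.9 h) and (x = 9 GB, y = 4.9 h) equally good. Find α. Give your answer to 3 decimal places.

α ≈ 0.744

Set the two utilities equal: 8^α·6.9^(1−α) = 9^α·4.9^(1−α).
Taking logs: α·ln 8 + (1−α)·ln 6.9 = α·ln 9 + (1−α)·ln 4.9, i.e. α·-0.117783 = (1−α)·-0.342286.
So α/(1−α) = (-0.342286)/(-0.117783) = 2.906073, and α = 2.906073/3.906073 ≈ 0.744.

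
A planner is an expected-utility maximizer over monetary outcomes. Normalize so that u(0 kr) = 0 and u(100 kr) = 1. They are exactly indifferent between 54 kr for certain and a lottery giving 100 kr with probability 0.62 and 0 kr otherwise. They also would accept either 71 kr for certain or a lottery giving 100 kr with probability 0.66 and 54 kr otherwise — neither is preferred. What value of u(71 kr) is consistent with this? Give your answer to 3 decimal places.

The first gamble pins u(54 kr): it must equal 0.62·1 + 0.38·0 = 0.62.
The second indifference gives u(71 kr) = 0.66·u(100 kr) + 0.34·u(54 kr) = 0.66·1.00 + 0.34·0.62 = 0.8708.

0.871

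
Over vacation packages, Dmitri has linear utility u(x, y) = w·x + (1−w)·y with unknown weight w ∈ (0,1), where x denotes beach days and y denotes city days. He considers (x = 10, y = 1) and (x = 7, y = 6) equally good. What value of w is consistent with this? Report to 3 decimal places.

Indifference: w·10 + (1−w)·1 = w·7 + (1−w)·6.
Rearranging, 3·w − 5·(1−w) = 0.
The marginal rate of substitution is 5/3, so w = 5/(3+5) = 0.625.

w = 0.625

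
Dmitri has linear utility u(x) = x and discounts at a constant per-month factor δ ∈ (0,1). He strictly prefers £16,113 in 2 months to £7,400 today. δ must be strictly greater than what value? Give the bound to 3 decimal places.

The preference means 7400 < δ^2·16113.
So δ^2 > 7400/16113 = 0.45926; taking the square root of both positive sides preserves the inequality.
δ > (7400/16113)^(1/2) ≈ 0.678.

δ > 0.678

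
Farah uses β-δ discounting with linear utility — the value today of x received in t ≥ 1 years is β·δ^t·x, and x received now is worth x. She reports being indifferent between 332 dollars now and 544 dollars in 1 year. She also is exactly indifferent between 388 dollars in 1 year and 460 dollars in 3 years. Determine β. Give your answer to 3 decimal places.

Both payoffs in the second observation are in the future, so β drops out: δ^1·388 = δ^3·460 ⇒ δ^2 = 388/460 = 0.84348, so δ = 0.91841.
The first indifference: 332 = β·δ·544, so β = 332/(δ·544) = 332/(0.91841·544) ≈ 0.665.

β ≈ 0.665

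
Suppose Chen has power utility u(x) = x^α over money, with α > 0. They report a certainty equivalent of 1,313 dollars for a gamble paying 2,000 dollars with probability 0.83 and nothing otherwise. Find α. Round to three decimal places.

EU(lottery) = 0.83·2000^α + 0.17·0 = 0.83·2000^α.
Equating: 1313^α = 0.83·2000^α, i.e. 0.6565^α = 0.83.
Taking logs: α·ln(1313/2000) = ln(0.83), so α = -0.186330 / -0.420833 ≈ 0.443.

α ≈ 0.443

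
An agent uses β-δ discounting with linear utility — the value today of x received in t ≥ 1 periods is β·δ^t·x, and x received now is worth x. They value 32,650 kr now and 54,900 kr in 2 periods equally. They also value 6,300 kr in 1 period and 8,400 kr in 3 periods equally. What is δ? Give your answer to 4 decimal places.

The second indifference involves only future payoffs, so β cancels: β·δ^1·6300 = β·δ^3·8400, giving δ^2 = 6300/8400 = 0.75000, so δ = 0.86603.

δ ≈ 0.8660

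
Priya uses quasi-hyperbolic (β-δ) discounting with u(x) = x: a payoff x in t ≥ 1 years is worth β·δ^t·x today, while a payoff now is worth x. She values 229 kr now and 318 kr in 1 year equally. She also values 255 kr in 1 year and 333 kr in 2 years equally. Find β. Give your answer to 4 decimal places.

Both payoffs in the second observation are in the future, so β drops out: δ^1·255 = δ^2·333 ⇒ δ = 255/333 = 0.76577.
Substituting δ into 229 = β·δ·318: β = 229/(243.514) ≈ 0.9404.

β ≈ 0.9404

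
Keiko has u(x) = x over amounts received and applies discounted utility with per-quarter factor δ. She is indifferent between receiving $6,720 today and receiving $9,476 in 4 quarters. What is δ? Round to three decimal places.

δ ≈ 0.918

The payoff in 4 quarters is discounted by δ^4, so u(6720) = δ^4·u(9476) and δ^4 = u(6720)/u(9476).
With u(x) = x: δ^4 = 6720/9476 = 0.70916.
Hence δ = (0.70916)^(1/4) = 0.91767.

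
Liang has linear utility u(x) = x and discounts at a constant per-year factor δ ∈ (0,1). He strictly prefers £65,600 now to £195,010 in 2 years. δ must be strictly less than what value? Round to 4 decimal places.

The preference means 65600 > δ^2·195010.
Hence δ^2 < 65600/195010 = 0.33639, and x ↦ x^(1/2) is increasing on (0,∞).
δ < 0.33639^(1/2) = 0.5800.

δ < 0.5800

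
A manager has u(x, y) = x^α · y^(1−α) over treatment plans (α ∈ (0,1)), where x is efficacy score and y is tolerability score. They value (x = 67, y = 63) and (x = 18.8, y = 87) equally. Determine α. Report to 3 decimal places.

Indifference: 67^α · 63^(1−α) = 18.8^α · 87^(1−α).
(67/18.8)^α = (87/63)^(1−α); take logs: α·ln(67/18.8) = (1−α)·ln(87/63), i.e. α·1.270836 = (1−α)·0.322773.
With A = 1.270836 and B = 0.322773: α·A = (1−α)·B, so α = B/(A+B) = 0.322773/1.593609 ≈ 0.203.

α ≈ 0.203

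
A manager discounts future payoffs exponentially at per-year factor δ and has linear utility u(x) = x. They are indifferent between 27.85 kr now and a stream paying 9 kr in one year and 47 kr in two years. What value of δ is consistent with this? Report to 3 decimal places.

δ ≈ 0.680

Equating present values: 27.85 = 9δ + 47δ².
So 47δ² + 9δ − 27.85 = 0.
By the quadratic formula (taking the positive root), δ = (−9 + √5316.80) / 94 ≈ 0.680.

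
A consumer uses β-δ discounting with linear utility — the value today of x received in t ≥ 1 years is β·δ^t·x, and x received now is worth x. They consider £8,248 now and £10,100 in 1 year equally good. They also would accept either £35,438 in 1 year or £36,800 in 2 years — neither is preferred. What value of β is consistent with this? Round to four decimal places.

The second indifference involves only future payoffs, so β cancels: β·δ^1·35438 = β·δ^2·36800, giving δ = 35438/36800 = 0.96299.
Substituting δ into 8248 = β·δ·10100: β = 8248/(9726.190) ≈ 0.8480.

β ≈ 0.8480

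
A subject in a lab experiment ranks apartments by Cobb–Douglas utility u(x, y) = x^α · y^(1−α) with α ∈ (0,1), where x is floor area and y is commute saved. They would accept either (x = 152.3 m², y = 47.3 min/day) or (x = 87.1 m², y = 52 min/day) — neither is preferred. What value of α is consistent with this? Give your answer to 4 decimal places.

α ≈ 0.1450

Indifference: 152.3^α · 47.3^(1−α) = 87.1^α · 52^(1−α).
Rearrange to (152.3/87.1)^α = (52/47.3)^(1−α) and take logs: α·0.5587954 = (1−α)·0.0947334.
With A = 0.5587954 and B = 0.0947334: α·A = (1−α)·B, so α = B/(A+B) = 0.0947334/0.6535288 ≈ 0.1450.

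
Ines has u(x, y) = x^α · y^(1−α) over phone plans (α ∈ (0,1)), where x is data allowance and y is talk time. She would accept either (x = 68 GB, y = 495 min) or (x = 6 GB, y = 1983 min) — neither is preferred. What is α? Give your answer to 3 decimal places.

α ≈ 0.364

Indifference: 68^α · 495^(1−α) = 6^α · 1983^(1−α).
(68/6)^α = (1983/495)^(1−α); take logs: α·ln(68/6) = (1−α)·ln(1983/495), i.e. α·2.427748 = (1−α)·1.387808.
With A = 2.427748 and B = 1.387808: α·A = (1−α)·B, so α = B/(A+B) = 1.387808/3.815556 ≈ 0.364.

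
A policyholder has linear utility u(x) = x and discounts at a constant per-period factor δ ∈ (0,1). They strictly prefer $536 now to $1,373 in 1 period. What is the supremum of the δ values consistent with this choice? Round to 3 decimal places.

Under u(x) = x this choice says 536 > δ·1373.
Dividing through by 1373 gives δ < 0.39039.

δ < 0.390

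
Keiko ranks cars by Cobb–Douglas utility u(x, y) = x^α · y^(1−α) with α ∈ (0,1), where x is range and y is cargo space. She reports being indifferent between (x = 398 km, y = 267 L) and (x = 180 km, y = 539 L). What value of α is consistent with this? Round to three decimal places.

Set the two utilities equal: 398^α·267^(1−α) = 180^α·539^(1−α).
Taking logs: α·ln 398 + (1−α)·ln 267 = α·ln 180 + (1−α)·ln 539, i.e. α·0.793495 = (1−α)·0.702467.
Thus α·(1.495962) = 0.702467, so α = 0.702467/1.495962 ≈ 0.470.

α ≈ 0.470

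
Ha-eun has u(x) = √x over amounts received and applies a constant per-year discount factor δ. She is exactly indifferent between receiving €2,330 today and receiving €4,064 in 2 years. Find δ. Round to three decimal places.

δ ≈ 0.870

Indifference means u(2330) = δ^2 · u(4064), so δ^2 = u(2330)/u(4064).
Since u(x) = √x, δ^2 = √(2330/4064) = 0.75718.
So δ = 0.75718^(1/2) ≈ 0.870.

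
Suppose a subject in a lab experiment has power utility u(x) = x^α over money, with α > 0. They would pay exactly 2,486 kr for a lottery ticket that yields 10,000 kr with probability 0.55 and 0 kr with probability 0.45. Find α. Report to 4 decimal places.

α ≈ 0.4295

Since u(0) = 0, the lottery's EU is 0.55·10000^α.
Indifference: 2486^α = 0.55·10000^α, so (2486/10000)^α = 0.55.
Take logs: α = ln 0.55 / ln(2486/10000) ≈ 0.429508.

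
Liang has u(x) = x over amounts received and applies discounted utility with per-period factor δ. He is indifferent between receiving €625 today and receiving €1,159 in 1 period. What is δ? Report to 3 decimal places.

Indifference means u(625) = δ · u(1159), so δ = u(625)/u(1159).
With u(x) = x: δ = 625/1159 = 0.53926.

δ ≈ 0.539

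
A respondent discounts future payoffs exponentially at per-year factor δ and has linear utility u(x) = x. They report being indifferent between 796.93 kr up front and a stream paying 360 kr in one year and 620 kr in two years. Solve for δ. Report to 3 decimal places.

The stream is worth 360δ + 620δ² today, so 360δ + 620δ² = 796.93.
So 620δ² + 360δ − 796.93 = 0.
δ = (−360 + √(360² + 4·620·796.93)) / (2·620) = (−360 + √2105986.40) / 1240 ≈ 0.880.

δ ≈ 0.880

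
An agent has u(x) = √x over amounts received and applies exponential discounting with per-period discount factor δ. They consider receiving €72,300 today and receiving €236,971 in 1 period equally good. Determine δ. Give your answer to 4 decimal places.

Indifference means u(72300) = δ · u(236971), so δ = u(72300)/u(236971).
Since u(x) = √x, δ = √(72300/236971) = 0.55236.

δ ≈ 0.5524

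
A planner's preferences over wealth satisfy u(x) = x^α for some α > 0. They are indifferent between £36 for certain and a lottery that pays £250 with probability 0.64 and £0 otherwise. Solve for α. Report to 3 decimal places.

EU(lottery) = 0.64·250^α + 0.36·0 = 0.64·250^α.
Setting u(36) equal to that: 36^α = 0.64·250^α ⇒ (36/250)^α = 0.64.
Taking logs: α·ln(36/250) = ln(0.64), so α = -0.446287 / -1.937942 ≈ 0.230.

α ≈ 0.230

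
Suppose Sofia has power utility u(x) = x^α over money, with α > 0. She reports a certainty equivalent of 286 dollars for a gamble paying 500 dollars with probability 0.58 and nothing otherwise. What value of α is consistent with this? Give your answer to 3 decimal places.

α ≈ 0.975

EU(lottery) = 0.58·500^α + 0.42·0 = 0.58·500^α.
Indifference: 286^α = 0.58·500^α, so (286/500)^α = 0.58.
Taking logs: α·ln(286/500) = ln(0.58), so α = -0.544727 / -0.558616 ≈ 0.975.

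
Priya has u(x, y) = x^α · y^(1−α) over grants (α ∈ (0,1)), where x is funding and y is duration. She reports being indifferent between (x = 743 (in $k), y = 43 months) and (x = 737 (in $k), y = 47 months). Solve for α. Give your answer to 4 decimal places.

Set the two utilities equal: 743^α·43^(1−α) = 737^α·47^(1−α).
Taking logs: α·ln 743 + (1−α)·ln 43 = α·ln 737 + (1−α)·ln 47, i.e. α·0.0081082 = (1−α)·0.0889475.
So α/(1−α) = (0.0889475)/(0.0081082) = 10.9700673, and α = 10.9700673/11.9700673 ≈ 0.9165.

α ≈ 0.9165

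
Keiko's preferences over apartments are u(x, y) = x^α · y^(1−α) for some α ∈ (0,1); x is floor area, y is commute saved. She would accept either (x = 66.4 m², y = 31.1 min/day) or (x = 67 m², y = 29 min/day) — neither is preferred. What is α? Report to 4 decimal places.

α ≈ 0.8860

The Cobb–Douglas utilities coincide, so 66.4^α·31.1^(1−α) = 67^α·29^(1−α).
Taking logs: α·ln 66.4 + (1−α)·ln 31.1 = α·ln 67 + (1−α)·ln 29, i.e. α·-0.0089956 = (1−α)·-0.0699120.
So α/(1−α) = (-0.0699120)/(-0.0089956) = 7.7717995, and α = 7.7717995/8.7717995 ≈ 0.8860.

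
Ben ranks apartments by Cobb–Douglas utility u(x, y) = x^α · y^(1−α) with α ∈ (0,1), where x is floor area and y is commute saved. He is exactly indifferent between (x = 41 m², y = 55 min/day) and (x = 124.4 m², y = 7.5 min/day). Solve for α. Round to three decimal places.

α ≈ 0.642

Set the two utilities equal: 41^α·55^(1−α) = 124.4^α·7.5^(1−α).
Rearrange to (41/124.4)^α = (7.5/55)^(1−α) and take logs: α·-1.109930 = (1−α)·-1.992430.
So α/(1−α) = (-1.992430)/(-1.109930) = 1.795095, and α = 1.795095/2.795095 ≈ 0.642.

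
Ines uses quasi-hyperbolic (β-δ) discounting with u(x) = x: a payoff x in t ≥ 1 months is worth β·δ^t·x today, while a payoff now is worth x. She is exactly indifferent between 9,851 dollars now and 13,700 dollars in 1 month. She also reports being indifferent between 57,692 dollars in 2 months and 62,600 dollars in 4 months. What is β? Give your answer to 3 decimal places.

From the later pair, β·δ^2·57692 = β·δ^4·62600; dividing through, δ^2 = 57692/62600 = 0.92160, so δ = 0.96000.
Now use the now-vs-future pair: 9851 = β·δ·13700 gives β = 9851/(0.96000·13700) ≈ 0.749.

β ≈ 0.749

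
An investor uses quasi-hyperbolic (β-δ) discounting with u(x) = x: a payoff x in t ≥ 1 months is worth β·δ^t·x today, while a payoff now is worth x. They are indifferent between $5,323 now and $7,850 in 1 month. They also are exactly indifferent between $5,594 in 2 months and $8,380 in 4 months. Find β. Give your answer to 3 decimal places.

β ≈ 0.830

The second indifference involves only future payoffs, so β cancels: β·δ^2·5594 = β·δ^4·8380, giving δ^2 = 5594/8380 = 0.66754, so δ = 0.81703.
Now use the now-vs-future pair: 5323 = β·δ·7850 gives β = 5323/(0.81703·7850) ≈ 0.830.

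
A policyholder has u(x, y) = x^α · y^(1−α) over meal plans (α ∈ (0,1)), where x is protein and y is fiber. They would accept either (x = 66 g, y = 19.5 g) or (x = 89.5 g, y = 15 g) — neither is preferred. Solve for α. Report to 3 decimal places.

Set the two utilities equal: 66^α·19.5^(1−α) = 89.5^α·15^(1−α).
(66/89.5)^α = (15/19.5)^(1−α); take logs: α·ln(66/89.5) = (1−α)·ln(15/19.5), i.e. α·-0.304584 = (1−α)·-0.262364.
So α/(1−α) = (-0.262364)/(-0.304584) = 0.861385, and α = 0.861385/1.861385 ≈ 0.463.

α ≈ 0.463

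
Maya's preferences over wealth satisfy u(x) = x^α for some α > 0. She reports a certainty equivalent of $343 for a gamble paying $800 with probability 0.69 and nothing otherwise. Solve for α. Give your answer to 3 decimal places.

Since u(0) = 0, the lottery's EU is 0.69·800^α.
Setting u(343) equal to that: 343^α = 0.69·800^α ⇒ (343/800)^α = 0.69.
Taking logs: α·ln(343/800) = ln(0.69), so α = -0.371064 / -0.846881 ≈ 0.438.

α ≈ 0.438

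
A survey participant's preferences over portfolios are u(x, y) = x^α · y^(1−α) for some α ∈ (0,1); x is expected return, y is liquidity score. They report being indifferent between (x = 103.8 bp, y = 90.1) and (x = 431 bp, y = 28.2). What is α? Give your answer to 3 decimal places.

α ≈ 0.449

Indifference: 103.8^α · 90.1^(1−α) = 431^α · 28.2^(1−α).
(103.8/431)^α = (28.2/90.1)^(1−α); take logs: α·ln(103.8/431) = (1−α)·ln(28.2/90.1), i.e. α·-1.423642 = (1−α)·-1.161598.
So α/(1−α) = (-1.161598)/(-1.423642) = 0.815934, and α = 0.815934/1.815934 ≈ 0.449.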